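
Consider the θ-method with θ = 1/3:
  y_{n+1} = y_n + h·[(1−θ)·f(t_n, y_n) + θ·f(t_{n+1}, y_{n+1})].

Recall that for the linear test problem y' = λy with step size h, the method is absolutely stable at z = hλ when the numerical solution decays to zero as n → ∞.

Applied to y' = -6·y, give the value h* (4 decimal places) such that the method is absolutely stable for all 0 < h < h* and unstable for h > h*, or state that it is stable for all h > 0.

Set f=λy, z=hλ:
  y_{n+1} = y_n + z·[2/3·y_n + 1/3·y_{n+1}] ⇒ (1 − 1/3z)y_{n+1} = (1 + 2/3z)y_n
  Hence R(z) = (1 + 2/3z)/(1 − 1/3z).

Need |R(x)|<1, x<0.
x=-0.87: |R|=0.3256
R=−1: 1+2/3x = −1+1/3x ⇒ -1/3x=2 ⇒ x=2/(-1/3)=-6.0000
Confirm numerically:
  x=-5.750: |R|=0.97143 <1
  x=-5.346: |R|=0.92164 <1
  x=-5.280: |R|=0.91304 <1
  x=-4.350: |R|=0.77551 <1
  x=-6.356: |R|=1.03805 >1
  x=-6.096: |R|=1.01055 >1
  x=-6.038: |R|=1.00420 >1
Interval (-6.0000, 0).

(-6.0000,0); λ=-6 ⇒ h* = (6)/6 = 1.0000.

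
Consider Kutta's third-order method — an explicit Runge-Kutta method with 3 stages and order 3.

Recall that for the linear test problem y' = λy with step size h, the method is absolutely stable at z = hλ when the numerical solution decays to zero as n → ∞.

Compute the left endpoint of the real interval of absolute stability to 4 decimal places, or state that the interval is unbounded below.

left endpoint -2.5127.

Set f=λy, z=hλ:
  order 3, 3-stage ⇒ R(z)=1+z+z^2/2+z^3/6
  (e.g. R(-1.31)=0.17337, |R|=0.17337)

Solve |R(x)|<1 on ℝ⁻.
x=-1.31: |R|=0.1734
|R(-2.45)|=0.8998 |R(-1.75)|=0.1120 |R(-0.67)|=0.5043
Bisect:
  x_lo=-3.0257 |R|=2.0649  x_hi=-0.1089 |R|=0.8968
  mid=-1.56730 |R|=0.01925 →hi
  mid=-2.29650 |R|=0.67813 →hi
  mid=-2.66110 |R|=1.26112 →lo
  mid=-2.47880 |R|=0.94505 →hi
  mid=-2.56995 |R|=1.09656 →lo
  mid=-2.52437 |R|=1.01922 →lo
  mid=-2.50159 |R|=0.98175 →hi
  mid=-2.51298 |R|=1.00039 →lo
  ...
  [-2.51280,-2.51263] ⇒ x*=-2.5127
Stable set (-2.5127, 0).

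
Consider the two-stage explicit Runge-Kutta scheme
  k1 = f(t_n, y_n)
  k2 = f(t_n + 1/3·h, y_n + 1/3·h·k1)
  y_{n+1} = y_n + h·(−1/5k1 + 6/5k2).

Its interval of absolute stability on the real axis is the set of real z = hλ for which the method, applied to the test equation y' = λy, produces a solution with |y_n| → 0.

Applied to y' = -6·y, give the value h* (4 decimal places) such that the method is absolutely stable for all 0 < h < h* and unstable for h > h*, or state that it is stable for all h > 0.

On y'=λy, z=hλ:
  k1=λy_n ⇒ h·k1=z·y_n;  k2=λ(1+1/3z)y_n ⇒ h·k2=z(1+1/3z)y_n
  y_{n+1}/y_n = 1 − 1/5z + 6/5z(1+1/3z) = 1 + z + 2/5z²
  Hence R(z) = 1 + z + 2/5z².

Boundary: |R(x)|=1, x<0.
x=-0.86: |R|=0.4358
R=1: x+2/5x²=0 ⇒ x=−5/2=-2.5000; min R=1−1/(4·2/5)=0.3750>−1
Confirm numerically:
  x=-2.200: |R|=0.73600 <1
  x=-1.974: |R|=0.58467 <1
  x=-1.415: |R|=0.38589 <1
  x=-1.059: |R|=0.38959 <1
  x=-3.075: |R|=1.70725 >1
  x=-2.990: |R|=1.58604 >1
So |R|<1 on (-2.5000, 0).

(-2.5000,0); λ=-6 ⇒ h* = (5/2)/6 = 0.4167.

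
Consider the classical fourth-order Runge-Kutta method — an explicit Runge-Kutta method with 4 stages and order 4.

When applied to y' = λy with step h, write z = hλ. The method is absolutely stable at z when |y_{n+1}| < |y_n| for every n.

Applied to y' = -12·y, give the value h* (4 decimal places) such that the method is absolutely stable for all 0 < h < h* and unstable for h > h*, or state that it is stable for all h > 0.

Test eqn y'=λy, z=hλ:
  order 4, 4-stage ⇒ R(z)=1+z+z^2/2+z^3/6+z^4/24
  (e.g. R(-1.55)=0.27110, |R|=0.27110)

Need |R(x)|<1, x<0.
x=-1.55: |R|=0.2711
|R(-2.61)|=0.7663 |R(-1.27)|=0.3034 |R(-1.03)|=0.3652
Bisect:
  x_lo=-3.3994 |R|=2.3956  x_hi=-0.3129 |R|=0.7313
  mid=-1.85618 |R|=0.29526 →hi
  mid=-2.62781 |R|=0.78739 →hi
  mid=-3.01362 |R|=1.40247 →lo
  mid=-2.82071 |R|=1.05473 →lo
  mid=-2.72426 |R|=0.91181 →hi
  mid=-2.77249 |R|=0.98086 →hi
  mid=-2.79660 |R|=1.01718 →lo
  ...
  [-2.78530,-2.78511] ⇒ x*=-2.7853
Interval (-2.7853, 0).

(-2.7853,0); λ=-12 ⇒ h* = 0.2321.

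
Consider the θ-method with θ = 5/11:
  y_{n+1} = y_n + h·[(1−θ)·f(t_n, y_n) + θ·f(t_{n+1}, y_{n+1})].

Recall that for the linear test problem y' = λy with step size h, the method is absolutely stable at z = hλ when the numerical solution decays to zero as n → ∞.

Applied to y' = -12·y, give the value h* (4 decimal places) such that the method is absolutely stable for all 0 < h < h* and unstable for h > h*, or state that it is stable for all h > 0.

(-22.0000,0); λ=-12 ⇒ h* = (22)/12 = 1.8333.

With y'=λy (z=hλ):
  y_{n+1} = y_n + z·[6/11·y_n + 5/11·y_{n+1}] ⇒ (1 − 5/11z)y_{n+1} = (1 + 6/11z)y_n
  so R(z) = (1 + 6/11z)/(1 − 5/11z).

Find x<0 with |R(x)|<1.
x=-1.46: |R|=0.1224
R=−1: 1+6/11x = −1+5/11x ⇒ -1/11x=2 ⇒ x=2/(-1/11)=-22.0000
Confirm numerically:
  x=-15.877: |R|=0.93226 <1
  x=-14.163: |R|=0.90421 <1
  x=-8.821: |R|=0.76084 <1
  x=-22.358: |R|=1.00292 >1
  x=-22.271: |R|=1.00221 >1
  x=-22.058: |R|=1.00048 >1
So |R|<1 on (-22.0000, 0).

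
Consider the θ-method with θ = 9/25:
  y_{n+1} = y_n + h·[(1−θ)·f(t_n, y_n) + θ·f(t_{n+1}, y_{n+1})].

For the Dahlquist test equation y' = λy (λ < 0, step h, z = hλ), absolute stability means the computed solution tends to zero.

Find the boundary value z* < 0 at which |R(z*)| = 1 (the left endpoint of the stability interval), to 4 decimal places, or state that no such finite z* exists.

Set f=λy, z=hλ:
  y_{n+1} = y_n + z·[16/25·y_n + 9/25·y_{n+1}] ⇒ (1 − 9/25z)y_{n+1} = (1 + 16/25z)y_n
  ⇒ R(z) = (1 + 16/25z)/(1 − 9/25z).

Solve |R(x)|<1 on ℝ⁻.
x=-0.46: |R|=0.6054
R=−1: 1+16/25x = −1+9/25x ⇒ -7/25x=2 ⇒ x=2/(-7/25)=-7.1429
Confirm numerically:
  x=-6.238: |R|=0.92194 <1
  x=-3.797: |R|=0.60419 <1
  x=-3.260: |R|=0.49982 <1
  x=-7.719: |R|=1.04269 >1
  x=-7.494: |R|=1.02659 >1
  x=-7.458: |R|=1.02395 >1
Interval (-7.1429, 0).

left endpoint -7.1429.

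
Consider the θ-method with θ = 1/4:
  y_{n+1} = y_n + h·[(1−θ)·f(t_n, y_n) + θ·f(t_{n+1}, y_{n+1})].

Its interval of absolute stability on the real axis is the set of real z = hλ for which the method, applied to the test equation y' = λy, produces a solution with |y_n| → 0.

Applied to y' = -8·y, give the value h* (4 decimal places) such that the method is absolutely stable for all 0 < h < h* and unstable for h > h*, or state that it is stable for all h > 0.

(-4.0000,0); λ=-8 ⇒ h* = (4)/8 = 0.5000.

Test eqn y'=λy, z=hλ:
  y_{n+1} = y_n + z·[3/4·y_n + 1/4·y_{n+1}] ⇒ (1 − 1/4z)y_{n+1} = (1 + 3/4z)y_n
  Hence R(z) = (1 + 3/4z)/(1 − 1/4z).

Need |R(x)|<1, x<0.
x=-1.28: |R|=0.0303
R=−1: 1+3/4x = −1+1/4x ⇒ -1/2x=2 ⇒ x=2/(-1/2)=-4.0000
Confirm numerically:
  x=-3.705: |R|=0.92343 <1
  x=-2.413: |R|=0.50507 <1
  x=-1.979: |R|=0.32397 <1
  x=-1.702: |R|=0.19397 <1
  x=-4.421: |R|=1.09999 >1
  x=-4.288: |R|=1.06950 >1
  x=-4.252: |R|=1.06108 >1
So |R|<1 on (-4.0000, 0).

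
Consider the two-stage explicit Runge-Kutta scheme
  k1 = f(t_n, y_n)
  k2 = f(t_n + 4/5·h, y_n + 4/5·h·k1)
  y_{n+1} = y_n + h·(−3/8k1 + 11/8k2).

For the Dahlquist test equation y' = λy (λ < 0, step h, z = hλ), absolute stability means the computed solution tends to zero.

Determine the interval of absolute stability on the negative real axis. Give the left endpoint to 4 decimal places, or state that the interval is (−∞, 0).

z∈(-0.9091,0).

On y'=λy, z=hλ:
  k1=λy_n ⇒ h·k1=z·y_n;  k2=λ(1+4/5z)y_n ⇒ h·k2=z(1+4/5z)y_n
  y_{n+1}/y_n = 1 − 3/8z + 11/8z(1+4/5z) = 1 + z + 11/10z²
  so R(z) = 1 + z + 11/10z².

Need |R(x)|<1, x<0.
x=-0.86: |R|=0.9536
R=1: x+11/10x²=0 ⇒ x=−10/11=-0.9091; min R=1−1/(4·11/10)=0.7727>−1
Confirm numerically:
  x=-0.788: |R|=0.89504 <1
  x=-0.606: |R|=0.79796 <1
  x=-0.379: |R|=0.77901 <1
  x=-1.429: |R|=1.81725 >1
  x=-1.297: |R|=1.55343 >1
  x=-1.217: |R|=1.41220 >1
Interval (-0.9091, 0).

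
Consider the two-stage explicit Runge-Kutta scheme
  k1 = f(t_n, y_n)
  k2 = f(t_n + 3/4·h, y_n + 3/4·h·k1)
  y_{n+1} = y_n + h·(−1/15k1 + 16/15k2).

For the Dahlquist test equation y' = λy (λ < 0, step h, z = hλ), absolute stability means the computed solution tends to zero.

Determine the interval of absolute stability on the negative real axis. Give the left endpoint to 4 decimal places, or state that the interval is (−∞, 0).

(-1.2500, 0).

Test eqn y'=λy, z=hλ:
  k1=λy_n ⇒ h·k1=z·y_n;  k2=λ(1+3/4z)y_n ⇒ h·k2=z(1+3/4z)y_n
  y_{n+1}/y_n = 1 − 1/15z + 16/15z(1+3/4z) = 1 + z + 4/5z²
  Hence R(z) = 1 + z + 4/5z².

Need |R(x)|<1, x<0.
x=-0.87: |R|=0.7355
R=1: x+4/5x²=0 ⇒ x=−5/4=-1.2500; min R=1−1/(4·4/5)=0.6875>−1
Confirm numerically:
  x=-0.899: |R|=0.74756 <1
  x=-0.857: |R|=0.73056 <1
  x=-0.677: |R|=0.68966 <1
  x=-0.505: |R|=0.69902 <1
  x=-1.845: |R|=1.87822 >1
  x=-1.678: |R|=1.57455 >1
Interval (-1.2500, 0).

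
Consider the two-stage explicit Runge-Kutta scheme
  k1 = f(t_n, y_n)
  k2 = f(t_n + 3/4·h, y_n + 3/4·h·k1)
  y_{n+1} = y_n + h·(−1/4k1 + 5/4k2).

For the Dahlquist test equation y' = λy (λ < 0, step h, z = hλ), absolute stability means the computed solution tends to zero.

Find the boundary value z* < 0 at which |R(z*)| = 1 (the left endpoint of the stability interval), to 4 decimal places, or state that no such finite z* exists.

On y'=λy, z=hλ:
  k1=λy_n ⇒ h·k1=z·y_n;  k2=λ(1+3/4z)y_n ⇒ h·k2=z(1+3/4z)y_n
  y_{n+1}/y_n = 1 − 1/4z + 5/4z(1+3/4z) = 1 + z + 15/16z²
  Hence R(z) = 1 + z + 15/16z².

Solve |R(x)|<1 on ℝ⁻.
x=-1.6: |R|=1.8000
R=1: x+15/16x²=0 ⇒ x=−16/15=-1.0667; min R=1−1/(4·15/16)=0.7333>−1
Confirm numerically:
  x=-0.933: |R|=0.88308 <1
  x=-0.723: |R|=0.76706 <1
  x=-0.656: |R|=0.74744 <1
  x=-0.616: |R|=0.73974 <1
  x=-1.502: |R|=1.61300 >1
  x=-1.217: |R|=1.17152 >1
  x=-1.090: |R|=1.02384 >1
Interval (-1.0667, 0).

z* = -1.0667.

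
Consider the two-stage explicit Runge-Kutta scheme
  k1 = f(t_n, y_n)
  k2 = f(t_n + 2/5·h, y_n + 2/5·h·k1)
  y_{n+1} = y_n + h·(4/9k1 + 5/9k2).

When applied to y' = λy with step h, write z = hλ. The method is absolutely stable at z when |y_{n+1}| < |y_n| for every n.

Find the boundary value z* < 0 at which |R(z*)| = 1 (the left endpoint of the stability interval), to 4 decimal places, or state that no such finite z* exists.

Test eqn y'=λy, z=hλ:
  k1=λy_n ⇒ h·k1=z·y_n;  k2=λ(1+2/5z)y_n ⇒ h·k2=z(1+2/5z)y_n
  y_{n+1}/y_n = 1 + 4/9z + 5/9z(1+2/5z) = 1 + z + 2/9z²
  so R(z) = 1 + z + 2/9z².

Find x<0 with |R(x)|<1.
x=-1.58: |R|=0.0252
R=1: x+2/9x²=0 ⇒ x=−9/2=-4.5000; min R=1−1/(4·2/9)=-0.1250>−1
Confirm numerically:
  x=-3.254: |R|=0.09900 <1
  x=-2.373: |R|=0.12164 <1
  x=-2.139: |R|=0.12226 <1
  x=-4.979: |R|=1.52999 >1
  x=-4.905: |R|=1.44145 >1
  x=-4.695: |R|=1.20345 >1
So |R|<1 on (-4.5000, 0).

left endpoint -4.5000.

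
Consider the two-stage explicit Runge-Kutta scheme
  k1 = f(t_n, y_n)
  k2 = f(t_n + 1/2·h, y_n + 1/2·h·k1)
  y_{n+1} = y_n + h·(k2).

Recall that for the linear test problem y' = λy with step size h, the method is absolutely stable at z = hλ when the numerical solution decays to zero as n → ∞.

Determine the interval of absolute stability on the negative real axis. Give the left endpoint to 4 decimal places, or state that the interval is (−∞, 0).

Test eqn y'=λy, z=hλ:
  k1=λy_n ⇒ h·k1=z·y_n;  k2=λ(1+1/2z)y_n ⇒ h·k2=z(1+1/2z)y_n
  y_{n+1}/y_n = 1 + z(1+1/2z) = 1 + z + 1/2z²
  Hence R(z) = 1 + z + 1/2z².

Find x<0 with |R(x)|<1.
x=-1.35: |R|=0.5613
R=1: x+1/2x²=0 ⇒ x=−2=-2.0000; min R=1−1/(4·1/2)=0.5000>−1
Confirm numerically:
  x=-1.604: |R|=0.68241 <1
  x=-1.480: |R|=0.61520 <1
  x=-1.081: |R|=0.50328 <1
  x=-2.528: |R|=1.66739 >1
  x=-2.523: |R|=1.65976 >1
  x=-2.145: |R|=1.15551 >1
Stable set (-2.0000, 0).

(-2.0000, 0).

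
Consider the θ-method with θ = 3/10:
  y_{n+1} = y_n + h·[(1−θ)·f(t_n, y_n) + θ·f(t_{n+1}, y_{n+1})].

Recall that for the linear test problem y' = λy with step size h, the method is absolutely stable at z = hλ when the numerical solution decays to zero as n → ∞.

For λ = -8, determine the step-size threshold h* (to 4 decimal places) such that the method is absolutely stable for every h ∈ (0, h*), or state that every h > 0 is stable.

(-5.0000,0); λ=-8 ⇒ h* = (5)/8 = 0.6250.

Test eqn y'=λy, z=hλ:
  y_{n+1} = y_n + z·[7/10·y_n + 3/10·y_{n+1}] ⇒ (1 − 3/10z)y_{n+1} = (1 + 7/10z)y_n
  ⇒ R(z) = (1 + 7/10z)/(1 − 3/10z).

Need |R(x)|<1, x<0.
x=-1.2: |R|=0.1176
R=−1: 1+7/10x = −1+3/10x ⇒ -2/5x=2 ⇒ x=2/(-2/5)=-5.0000
Confirm numerically:
  x=-4.929: |R|=0.98854 <1
  x=-4.551: |R|=0.92407 <1
  x=-3.076: |R|=0.59975 <1
  x=-2.263: |R|=0.34791 <1
  x=-5.213: |R|=1.03323 >1
  x=-5.064: |R|=1.01016 >1
Interval (-5.0000, 0).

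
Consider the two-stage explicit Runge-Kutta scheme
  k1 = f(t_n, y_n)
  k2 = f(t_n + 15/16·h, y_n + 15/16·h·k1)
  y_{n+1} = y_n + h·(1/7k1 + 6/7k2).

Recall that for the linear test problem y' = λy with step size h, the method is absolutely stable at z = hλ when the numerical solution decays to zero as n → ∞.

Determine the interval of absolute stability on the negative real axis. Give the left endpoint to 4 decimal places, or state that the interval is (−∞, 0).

z∈(-1.2444,0).

Set f=λy, z=hλ:
  k1=λy_n ⇒ h·k1=z·y_n;  k2=λ(1+15/16z)y_n ⇒ h·k2=z(1+15/16z)y_n
  y_{n+1}/y_n = 1 + 1/7z + 6/7z(1+15/16z) = 1 + z + 45/56z²
  Hence R(z) = 1 + z + 45/56z².

Boundary: |R(x)|=1, x<0.
x=-1.8: |R|=1.8036
R=1: x+45/56x²=0 ⇒ x=−56/45=-1.2444; min R=1−1/(4·45/56)=0.6889>−1
Confirm numerically:
  x=-0.882: |R|=0.74312 <1
  x=-0.776: |R|=0.70789 <1
  x=-0.656: |R|=0.68981 <1
  x=-0.565: |R|=0.69152 <1
  x=-1.574: |R|=1.41683 >1
  x=-1.309: |R|=1.06790 >1
Interval (-1.2444, 0).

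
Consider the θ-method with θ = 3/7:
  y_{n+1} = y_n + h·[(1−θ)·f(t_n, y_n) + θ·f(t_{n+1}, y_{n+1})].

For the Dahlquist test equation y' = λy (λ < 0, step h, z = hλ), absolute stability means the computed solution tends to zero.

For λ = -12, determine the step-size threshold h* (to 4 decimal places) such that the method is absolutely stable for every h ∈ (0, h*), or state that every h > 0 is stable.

(-14.0000,0); λ=-12 ⇒ h* = (14)/12 = 1.1667.

Set f=λy, z=hλ:
  y_{n+1} = y_n + z·[4/7·y_n + 3/7·y_{n+1}] ⇒ (1 − 3/7z)y_{n+1} = (1 + 4/7z)y_n
  ⇒ R(z) = (1 + 4/7z)/(1 − 3/7z).

Boundary: |R(x)|=1, x<0.
x=-1.57: |R|=0.0615
R=−1: 1+4/7x = −1+3/7x ⇒ -1/7x=2 ⇒ x=2/(-1/7)=-14.0000
Confirm numerically:
  x=-11.915: |R|=0.95122 <1
  x=-9.772: |R|=0.88358 <1
  x=-9.716: |R|=0.88149 <1
  x=-8.034: |R|=0.80818 <1
  x=-14.156: |R|=1.00315 >1
  x=-14.104: |R|=1.00211 >1
So |R|<1 on (-14.0000, 0).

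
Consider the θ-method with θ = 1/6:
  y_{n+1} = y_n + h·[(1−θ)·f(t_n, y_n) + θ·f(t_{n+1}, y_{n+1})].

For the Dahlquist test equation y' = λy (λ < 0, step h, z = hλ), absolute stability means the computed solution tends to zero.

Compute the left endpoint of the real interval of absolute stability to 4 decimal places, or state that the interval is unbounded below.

z* = -3.0000.

With y'=λy (z=hλ):
  y_{n+1} = y_n + z·[5/6·y_n + 1/6·y_{n+1}] ⇒ (1 − 1/6z)y_{n+1} = (1 + 5/6z)y_n
  ⇒ R(z) = (1 + 5/6z)/(1 − 1/6z).

Solve |R(x)|<1 on ℝ⁻.
x=-0.97: |R|=0.1650
R=−1: 1+5/6x = −1+1/6x ⇒ -2/3x=2 ⇒ x=2/(-2/3)=-3.0000
Confirm numerically:
  x=-2.336: |R|=0.68138 <1
  x=-1.750: |R|=0.35484 <1
  x=-1.647: |R|=0.29227 <1
  x=-3.437: |R|=1.18523 >1
  x=-3.152: |R|=1.06643 >1
So |R|<1 on (-3.0000, 0).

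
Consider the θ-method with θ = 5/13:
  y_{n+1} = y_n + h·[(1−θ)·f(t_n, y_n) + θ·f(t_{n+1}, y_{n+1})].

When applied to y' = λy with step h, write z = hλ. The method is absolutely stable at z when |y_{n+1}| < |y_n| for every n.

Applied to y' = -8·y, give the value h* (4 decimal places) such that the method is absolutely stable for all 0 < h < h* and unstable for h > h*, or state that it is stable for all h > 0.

(-8.6667,0); λ=-8 ⇒ h* = (26/3)/8 = 1.0833.

Set f=λy, z=hλ:
  y_{n+1} = y_n + z·[8/13·y_n + 5/13·y_{n+1}] ⇒ (1 − 5/13z)y_{n+1} = (1 + 8/13z)y_n
  R(z) = (1 + 8/13z)/(1 − 5/13z).

Need |R(x)|<1, x<0.
x=-1.04: |R|=0.2571
R=−1: 1+8/13x = −1+5/13x ⇒ -3/13x=2 ⇒ x=2/(-3/13)=-8.6667
Confirm numerically:
  x=-7.791: |R|=0.94944 <1
  x=-7.627: |R|=0.93900 <1
  x=-6.657: |R|=0.86974 <1
  x=-6.237: |R|=0.83503 <1
  x=-9.170: |R|=1.02566 >1
  x=-8.879: |R|=1.01110 >1
Interval (-8.6667, 0).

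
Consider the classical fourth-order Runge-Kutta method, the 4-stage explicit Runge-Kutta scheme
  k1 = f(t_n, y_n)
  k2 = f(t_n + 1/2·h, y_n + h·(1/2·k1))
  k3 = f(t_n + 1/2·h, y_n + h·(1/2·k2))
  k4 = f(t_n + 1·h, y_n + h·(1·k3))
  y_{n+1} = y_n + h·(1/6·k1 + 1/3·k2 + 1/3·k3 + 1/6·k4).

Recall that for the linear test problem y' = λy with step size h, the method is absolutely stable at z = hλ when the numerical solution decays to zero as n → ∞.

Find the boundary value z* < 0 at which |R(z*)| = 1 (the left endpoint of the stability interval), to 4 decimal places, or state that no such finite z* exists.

Set f=λy, z=hλ:
  order 4, 4-stage ⇒ R(z)=1+z+z^2/2+z^3/6+z^4/24
  (e.g. R(-1.53)=0.27185, |R|=0.27185)

Solve |R(x)|<1 on ℝ⁻.
x=-1.53: |R|=0.2718
|R(-3.07)|=1.5212 |R(-1.97)|=0.3238 |R(-0.64)|=0.5281
Bisect:
  x_lo=-3.1078 |R|=1.6055  x_hi=-0.3724 |R|=0.6891
  mid=-1.74010 |R|=0.27774 →hi
  mid=-2.42394 |R|=0.57856 →hi
  mid=-2.76587 |R|=0.97110 →hi
  mid=-2.93683 |R|=1.25356 →lo
  mid=-2.85135 |R|=1.10424 →lo
  mid=-2.80861 |R|=1.03572 →lo
  mid=-2.78724 |R|=1.00293 →lo
  ...
  [-2.78540,-2.78523] ⇒ x*=-2.7853
Interval (-2.7853, 0).

left endpoint -2.7853.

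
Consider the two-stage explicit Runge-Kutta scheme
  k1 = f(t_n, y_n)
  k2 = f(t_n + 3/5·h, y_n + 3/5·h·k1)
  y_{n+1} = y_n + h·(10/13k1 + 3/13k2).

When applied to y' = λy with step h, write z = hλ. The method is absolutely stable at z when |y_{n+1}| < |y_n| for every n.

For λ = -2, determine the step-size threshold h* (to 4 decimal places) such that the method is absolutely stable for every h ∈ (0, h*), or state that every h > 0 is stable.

(-7.2222,0); λ=-2 ⇒ h* = (65/9)/2 = 3.6111.

On y'=λy, z=hλ:
  k1=λy_n ⇒ h·k1=z·y_n;  k2=λ(1+3/5z)y_n ⇒ h·k2=z(1+3/5z)y_n
  y_{n+1}/y_n = 1 + 10/13z + 3/13z(1+3/5z) = 1 + z + 9/65z²
  so R(z) = 1 + z + 9/65z².

Find x<0 with |R(x)|<1.
x=-1.69: |R|=0.2945
R=1: x+9/65x²=0 ⇒ x=−65/9=-7.2222; min R=1−1/(4·9/65)=-0.8056>−1
Confirm numerically:
  x=-7.012: |R|=0.79590 <1
  x=-6.156: |R|=0.09118 <1
  x=-3.940: |R|=0.79058 <1
  x=-3.219: |R|=0.78427 <1
  x=-7.309: |R|=1.08782 >1
  x=-7.295: |R|=1.07351 >1
Stable set (-7.2222, 0).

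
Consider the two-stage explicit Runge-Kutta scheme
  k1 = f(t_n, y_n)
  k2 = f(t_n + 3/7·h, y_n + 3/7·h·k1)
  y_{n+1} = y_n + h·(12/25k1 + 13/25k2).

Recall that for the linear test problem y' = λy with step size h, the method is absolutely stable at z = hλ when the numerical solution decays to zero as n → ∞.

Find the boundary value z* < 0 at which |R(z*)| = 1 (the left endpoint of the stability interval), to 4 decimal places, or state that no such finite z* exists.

z* = -4.4872.

With y'=λy (z=hλ):
  k1=λy_n ⇒ h·k1=z·y_n;  k2=λ(1+3/7z)y_n ⇒ h·k2=z(1+3/7z)y_n
  y_{n+1}/y_n = 1 + 12/25z + 13/25z(1+3/7z) = 1 + z + 39/175z²
  Hence R(z) = 1 + z + 39/175z².

Solve |R(x)|<1 on ℝ⁻.
x=-0.56: |R|=0.5099
R=1: x+39/175x²=0 ⇒ x=−175/39=-4.4872; min R=1−1/(4·39/175)=-0.1218>−1
Confirm numerically:
  x=-3.570: |R|=0.27029 <1
  x=-2.728: |R|=0.06950 <1
  x=-2.230: |R|=0.12175 <1
  x=-5.076: |R|=1.66609 >1
  x=-4.699: |R|=1.22182 >1
  x=-4.691: |R|=1.21308 >1
Interval (-4.4872, 0).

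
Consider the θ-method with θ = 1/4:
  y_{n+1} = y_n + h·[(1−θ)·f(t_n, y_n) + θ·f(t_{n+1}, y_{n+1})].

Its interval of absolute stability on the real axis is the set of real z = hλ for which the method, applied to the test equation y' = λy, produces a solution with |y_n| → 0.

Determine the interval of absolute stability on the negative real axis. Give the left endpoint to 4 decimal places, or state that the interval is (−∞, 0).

z∈(-4.0000,0).

Set f=λy, z=hλ:
  y_{n+1} = y_n + z·[3/4·y_n + 1/4·y_{n+1}] ⇒ (1 − 1/4z)y_{n+1} = (1 + 3/4z)y_n
  so R(z) = (1 + 3/4z)/(1 − 1/4z).

Need |R(x)|<1, x<0.
x=-1.65: |R|=0.1681
R=−1: 1+3/4x = −1+1/4x ⇒ -1/2x=2 ⇒ x=2/(-1/2)=-4.0000
Confirm numerically:
  x=-3.698: |R|=0.92154 <1
  x=-3.630: |R|=0.90301 <1
  x=-3.140: |R|=0.75910 <1
  x=-1.708: |R|=0.19692 <1
  x=-4.345: |R|=1.08268 >1
  x=-4.112: |R|=1.02761 >1
  x=-4.089: |R|=1.02201 >1
Stable set (-4.0000, 0).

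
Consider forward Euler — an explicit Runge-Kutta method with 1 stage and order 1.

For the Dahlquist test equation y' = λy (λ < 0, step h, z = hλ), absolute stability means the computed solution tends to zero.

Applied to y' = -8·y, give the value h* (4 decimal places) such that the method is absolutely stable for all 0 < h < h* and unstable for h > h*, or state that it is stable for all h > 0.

Test eqn y'=λy, z=hλ:
  order 1, 1-stage ⇒ R(z)=1+z
  (e.g. R(-1.38)=-0.38000, |R|=0.38000)

Find x<0 with |R(x)|<1.
x=-1.38: |R|=0.3800
|R(-2.17)|=1.1700 |R(-1.57)|=0.5700 |R(-1.27)|=0.2700
Bisect:
  x_lo=-2.3185 |R|=1.3185  x_hi=-0.3763 |R|=0.6237
  mid=-1.34739 |R|=0.34739 →hi
  mid=-1.83295 |R|=0.83295 →hi
  mid=-2.07573 |R|=1.07573 →lo
  mid=-1.95434 |R|=0.95434 →hi
  mid=-2.01504 |R|=1.01504 →lo
  mid=-1.98469 |R|=0.98469 →hi
  mid=-1.99986 |R|=0.99986 →hi
  mid=-2.00745 |R|=1.00745 →lo
  ...
  [-2.00010,-1.99998] ⇒ x*=-2.0000
Stable set (-2.0000, 0).

(-2.0000,0); λ=-8 ⇒ h* = 0.2500.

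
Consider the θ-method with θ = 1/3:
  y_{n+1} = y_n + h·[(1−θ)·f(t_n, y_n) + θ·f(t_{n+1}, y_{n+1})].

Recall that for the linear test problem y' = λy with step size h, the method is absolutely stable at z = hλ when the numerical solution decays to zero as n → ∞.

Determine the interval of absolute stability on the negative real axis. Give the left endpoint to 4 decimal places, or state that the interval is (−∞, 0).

(-6.0000, 0).

With y'=λy (z=hλ):
  y_{n+1} = y_n + z·[2/3·y_n + 1/3·y_{n+1}] ⇒ (1 − 1/3z)y_{n+1} = (1 + 2/3z)y_n
  Hence R(z) = (1 + 2/3z)/(1 − 1/3z).

Boundary: |R(x)|=1, x<0.
x=-1.35: |R|=0.0690
R=−1: 1+2/3x = −1+1/3x ⇒ -1/3x=2 ⇒ x=2/(-1/3)=-6.0000
Confirm numerically:
  x=-4.208: |R|=0.75139 <1
  x=-2.846: |R|=0.46049 <1
  x=-2.802: |R|=0.44881 <1
  x=-6.572: |R|=1.05976 >1
  x=-6.413: |R|=1.04388 >1
  x=-6.088: |R|=1.00968 >1
Stable set (-6.0000, 0).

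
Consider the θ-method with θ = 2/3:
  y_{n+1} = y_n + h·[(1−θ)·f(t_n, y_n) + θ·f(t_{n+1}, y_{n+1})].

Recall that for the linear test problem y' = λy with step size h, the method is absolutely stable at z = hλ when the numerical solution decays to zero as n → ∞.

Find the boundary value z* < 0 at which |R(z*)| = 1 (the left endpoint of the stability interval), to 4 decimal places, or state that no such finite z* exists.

Test eqn y'=λy, z=hλ:
  y_{n+1} = y_n + z·[1/3·y_n + 2/3·y_{n+1}] ⇒ (1 − 2/3z)y_{n+1} = (1 + 1/3z)y_n
  Hence R(z) = (1 + 1/3z)/(1 − 2/3z).

Solve |R(x)|<1 on ℝ⁻.
x=-0.99: |R|=0.4036
x=-2: |R|=0.1429
x=-10: |R|=0.3043
x=-100: |R|=0.4778
θ=2/3≥1/2 ⇒ |1+1/3x|<|1−2/3x| ∀x<0 ⇒ unbounded interval.

unbounded; (−∞, 0).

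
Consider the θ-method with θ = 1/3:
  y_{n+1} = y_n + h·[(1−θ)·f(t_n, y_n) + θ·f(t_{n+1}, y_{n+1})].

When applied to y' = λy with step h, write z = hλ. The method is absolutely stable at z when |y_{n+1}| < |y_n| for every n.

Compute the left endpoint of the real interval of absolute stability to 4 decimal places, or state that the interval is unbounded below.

With y'=λy (z=hλ):
  y_{n+1} = y_n + z·[2/3·y_n + 1/3·y_{n+1}] ⇒ (1 − 1/3z)y_{n+1} = (1 + 2/3z)y_n
  so R(z) = (1 + 2/3z)/(1 − 1/3z).

Solve |R(x)|<1 on ℝ⁻.
x=-1.14: |R|=0.1739
R=−1: 1+2/3x = −1+1/3x ⇒ -1/3x=2 ⇒ x=2/(-1/3)=-6.0000
Confirm numerically:
  x=-5.279: |R|=0.91291 <1
  x=-3.348: |R|=0.58223 <1
  x=-2.931: |R|=0.48255 <1
  x=-2.707: |R|=0.42299 <1
  x=-6.568: |R|=1.05936 >1
  x=-6.227: |R|=1.02460 >1
  x=-6.021: |R|=1.00233 >1
So |R|<1 on (-6.0000, 0).

left endpoint -6.0000.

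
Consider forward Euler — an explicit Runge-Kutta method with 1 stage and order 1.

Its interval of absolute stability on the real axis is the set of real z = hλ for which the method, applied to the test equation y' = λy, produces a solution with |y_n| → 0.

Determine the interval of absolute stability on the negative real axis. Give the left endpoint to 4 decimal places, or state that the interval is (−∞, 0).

Set f=λy, z=hλ:
  order 1, 1-stage ⇒ R(z)=1+z
  (e.g. R(-0.4)=0.60000, |R|=0.60000)

Boundary: |R(x)|=1, x<0.
x=-0.4: |R|=0.6000
|R(-1.9)|=0.9000 |R(-1.19)|=0.1900 |R(-0.96)|=0.0400
Bisect:
  x_lo=-2.4252 |R|=1.4252  x_hi=-0.3714 |R|=0.6286
  mid=-1.39832 |R|=0.39832 →hi
  mid=-1.91178 |R|=0.91178 →hi
  mid=-2.16850 |R|=1.16850 →lo
  mid=-2.04014 |R|=1.04014 →lo
  mid=-1.97596 |R|=0.97596 →hi
  mid=-2.00805 |R|=1.00805 →lo
  mid=-1.99200 |R|=0.99200 →hi
  mid=-2.00003 |R|=1.00003 →lo
  mid=-1.99601 |R|=0.99601 →hi
  mid=-1.99802 |R|=0.99802 →hi
  ...
  [-2.00003,-1.99990] ⇒ x*=-2.0000
So |R|<1 on (-2.0000, 0).

(-2.0000, 0).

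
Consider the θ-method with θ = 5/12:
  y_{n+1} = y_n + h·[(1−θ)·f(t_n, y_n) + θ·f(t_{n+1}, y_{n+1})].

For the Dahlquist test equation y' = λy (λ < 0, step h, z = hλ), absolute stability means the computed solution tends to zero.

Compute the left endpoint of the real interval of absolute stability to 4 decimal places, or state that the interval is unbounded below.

left endpoint -12.0000.

Set f=λy, z=hλ:
  y_{n+1} = y_n + z·[7/12·y_n + 5/12·y_{n+1}] ⇒ (1 − 5/12z)y_{n+1} = (1 + 7/12z)y_n
  ⇒ R(z) = (1 + 7/12z)/(1 − 5/12z).

Boundary: |R(x)|=1, x<0.
x=-0.86: |R|=0.3669
R=−1: 1+7/12x = −1+5/12x ⇒ -1/6x=2 ⇒ x=2/(-1/6)=-12.0000
Confirm numerically:
  x=-9.632: |R|=0.92128 <1
  x=-7.745: |R|=0.83223 <1
  x=-6.953: |R|=0.78415 <1
  x=-5.609: |R|=0.68081 <1
  x=-12.397: |R|=1.01073 >1
  x=-12.316: |R|=1.00859 >1
Stable set (-12.0000, 0).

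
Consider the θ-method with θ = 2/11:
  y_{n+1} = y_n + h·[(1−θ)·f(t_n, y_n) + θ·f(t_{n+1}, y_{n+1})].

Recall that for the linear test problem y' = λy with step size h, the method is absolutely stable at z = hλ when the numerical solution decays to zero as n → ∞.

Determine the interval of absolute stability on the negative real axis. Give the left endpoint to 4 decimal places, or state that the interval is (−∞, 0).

(-3.1429, 0).

On y'=λy, z=hλ:
  y_{n+1} = y_n + z·[9/11·y_n + 2/11·y_{n+1}] ⇒ (1 − 2/11z)y_{n+1} = (1 + 9/11z)y_n
  so R(z) = (1 + 9/11z)/(1 − 2/11z).

Solve |R(x)|<1 on ℝ⁻.
x=-0.88: |R|=0.2414
R=−1: 1+9/11x = −1+2/11x ⇒ -7/11x=2 ⇒ x=2/(-7/11)=-3.1429
Confirm numerically:
  x=-3.079: |R|=0.97395 <1
  x=-2.628: |R|=0.77830 <1
  x=-1.755: |R|=0.33046 <1
  x=-3.469: |R|=1.12727 >1
  x=-3.362: |R|=1.08655 >1
Interval (-3.1429, 0).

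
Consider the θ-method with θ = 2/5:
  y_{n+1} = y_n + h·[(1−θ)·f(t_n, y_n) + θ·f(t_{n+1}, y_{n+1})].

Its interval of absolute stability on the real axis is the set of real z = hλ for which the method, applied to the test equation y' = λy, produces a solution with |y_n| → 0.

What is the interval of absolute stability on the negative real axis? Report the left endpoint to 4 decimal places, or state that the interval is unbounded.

On y'=λy, z=hλ:
  y_{n+1} = y_n + z·[3/5·y_n + 2/5·y_{n+1}] ⇒ (1 − 2/5z)y_{n+1} = (1 + 3/5z)y_n
  Hence R(z) = (1 + 3/5z)/(1 − 2/5z).

Boundary: |R(x)|=1, x<0.
x=-1.62: |R|=0.0170
R=−1: 1+3/5x = −1+2/5x ⇒ -1/5x=2 ⇒ x=2/(-1/5)=-10.0000
Confirm numerically:
  x=-9.487: |R|=0.97860 <1
  x=-6.568: |R|=0.81076 <1
  x=-5.606: |R|=0.72897 <1
  x=-10.507: |R|=1.01949 >1
  x=-10.480: |R|=1.01849 >1
So |R|<1 on (-10.0000, 0).

z∈(-10.0000,0).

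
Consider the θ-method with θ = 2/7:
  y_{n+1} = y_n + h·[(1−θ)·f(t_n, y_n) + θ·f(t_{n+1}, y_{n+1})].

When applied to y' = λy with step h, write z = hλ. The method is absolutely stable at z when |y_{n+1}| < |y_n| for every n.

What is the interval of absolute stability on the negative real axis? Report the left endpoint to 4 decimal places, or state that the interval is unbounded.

Test eqn y'=λy, z=hλ:
  y_{n+1} = y_n + z·[5/7·y_n + 2/7·y_{n+1}] ⇒ (1 − 2/7z)y_{n+1} = (1 + 5/7z)y_n
  so R(z) = (1 + 5/7z)/(1 − 2/7z).

Find x<0 with |R(x)|<1.
x=-1.25: |R|=0.0789
R=−1: 1+5/7x = −1+2/7x ⇒ -3/7x=2 ⇒ x=2/(-3/7)=-4.6667
Confirm numerically:
  x=-4.476: |R|=0.96414 <1
  x=-4.414: |R|=0.95211 <1
  x=-2.199: |R|=0.35050 <1
  x=-5.079: |R|=1.07209 >1
  x=-4.983: |R|=1.05594 >1
Stable set (-4.6667, 0).

z∈(-4.6667,0).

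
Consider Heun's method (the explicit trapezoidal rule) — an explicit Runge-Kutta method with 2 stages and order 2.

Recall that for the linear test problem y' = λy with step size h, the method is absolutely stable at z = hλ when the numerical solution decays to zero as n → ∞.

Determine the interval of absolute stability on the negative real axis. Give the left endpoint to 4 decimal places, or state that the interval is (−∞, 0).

(-2.0000, 0).

Set f=λy, z=hλ:
  order 2, 2-stage ⇒ R(z)=1+z+z^2/2
  (e.g. R(-0.45)=0.65125, |R|=0.65125)

Solve |R(x)|<1 on ℝ⁻.
x=-0.45: |R|=0.6512
|R(-2.39)|=1.4661 |R(-2.12)|=1.1272 |R(-1.07)|=0.5025
Bisect:
  x_lo=-2.5873 |R|=1.7597  x_hi=-0.1529 |R|=0.8588
  mid=-1.37007 |R|=0.56848 →hi
  mid=-1.97867 |R|=0.97890 →hi
  mid=-2.28297 |R|=1.32300 →lo
  mid=-2.13082 |R|=1.13937 →lo
  mid=-2.05474 |R|=1.05624 →lo
  mid=-2.01671 |R|=1.01685 →lo
  mid=-1.99769 |R|=0.99769 →hi
  mid=-2.00720 |R|=1.00722 →lo
  mid=-2.00244 |R|=1.00244 →lo
  ...
  [-2.00006,-1.99992] ⇒ x*=-2.0000
So |R|<1 on (-2.0000, 0).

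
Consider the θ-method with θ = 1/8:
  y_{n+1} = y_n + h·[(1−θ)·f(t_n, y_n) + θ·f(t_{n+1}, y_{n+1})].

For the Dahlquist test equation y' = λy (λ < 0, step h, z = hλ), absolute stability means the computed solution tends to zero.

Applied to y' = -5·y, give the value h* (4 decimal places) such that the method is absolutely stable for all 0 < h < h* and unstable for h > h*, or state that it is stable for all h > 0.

Test eqn y'=λy, z=hλ:
  y_{n+1} = y_n + z·[7/8·y_n + 1/8·y_{n+1}] ⇒ (1 − 1/8z)y_{n+1} = (1 + 7/8z)y_n
  so R(z) = (1 + 7/8z)/(1 − 1/8z).

Find x<0 with |R(x)|<1.
x=-1.37: |R|=0.1697
R=−1: 1+7/8x = −1+1/8x ⇒ -3/4x=2 ⇒ x=2/(-3/4)=-2.6667
Confirm numerically:
  x=-2.588: |R|=0.95542 <1
  x=-1.567: |R|=0.31034 <1
  x=-1.312: |R|=0.12715 <1
  x=-3.216: |R|=1.29387 >1
  x=-3.108: |R|=1.23839 >1
Interval (-2.6667, 0).

(-2.6667,0); λ=-5 ⇒ h* = (8/3)/5 = 0.5333.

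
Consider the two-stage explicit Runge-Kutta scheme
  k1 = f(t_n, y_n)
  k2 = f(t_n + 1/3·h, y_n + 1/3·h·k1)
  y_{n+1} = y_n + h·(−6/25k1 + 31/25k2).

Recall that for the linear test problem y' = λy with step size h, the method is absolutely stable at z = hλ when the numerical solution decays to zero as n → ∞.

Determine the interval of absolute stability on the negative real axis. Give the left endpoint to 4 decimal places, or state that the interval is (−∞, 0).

(-2.4194, 0).

Test eqn y'=λy, z=hλ:
  k1=λy_n ⇒ h·k1=z·y_n;  k2=λ(1+1/3z)y_n ⇒ h·k2=z(1+1/3z)y_n
  y_{n+1}/y_n = 1 − 6/25z + 31/25z(1+1/3z) = 1 + z + 31/75z²
  Hence R(z) = 1 + z + 31/75z².

Find x<0 with |R(x)|<1.
x=-1.66: |R|=0.4790
R=1: x+31/75x²=0 ⇒ x=−75/31=-2.4194; min R=1−1/(4·31/75)=0.3952>−1
Confirm numerically:
  x=-1.713: |R|=0.49987 <1
  x=-1.506: |R|=0.43145 <1
  x=-1.284: |R|=0.39744 <1
  x=-2.947: |R|=1.64272 >1
  x=-2.783: |R|=1.41830 >1
Stable set (-2.4194, 0).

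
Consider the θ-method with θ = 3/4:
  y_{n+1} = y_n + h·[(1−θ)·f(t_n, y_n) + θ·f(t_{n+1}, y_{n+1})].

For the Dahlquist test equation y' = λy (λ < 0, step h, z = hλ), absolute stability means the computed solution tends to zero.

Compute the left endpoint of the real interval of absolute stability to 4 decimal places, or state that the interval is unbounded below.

unbounded; (−∞, 0).

With y'=λy (z=hλ):
  y_{n+1} = y_n + z·[1/4·y_n + 3/4·y_{n+1}] ⇒ (1 − 3/4z)y_{n+1} = (1 + 1/4z)y_n
  so R(z) = (1 + 1/4z)/(1 − 3/4z).

Boundary: |R(x)|=1, x<0.
x=-1.43: |R|=0.3100
x=-2: |R|=0.2000
x=-10: |R|=0.1765
x=-100: |R|=0.3158
θ=3/4≥1/2 ⇒ |1+1/4x|<|1−3/4x| ∀x<0 ⇒ unbounded interval.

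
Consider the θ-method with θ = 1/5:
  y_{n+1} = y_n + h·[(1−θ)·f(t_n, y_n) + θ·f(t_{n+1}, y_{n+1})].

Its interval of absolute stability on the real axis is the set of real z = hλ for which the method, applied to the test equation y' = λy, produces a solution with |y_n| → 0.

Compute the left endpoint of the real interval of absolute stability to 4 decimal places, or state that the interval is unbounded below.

Set f=λy, z=hλ:
  y_{n+1} = y_n + z·[4/5·y_n + 1/5·y_{n+1}] ⇒ (1 − 1/5z)y_{n+1} = (1 + 4/5z)y_n
  ⇒ R(z) = (1 + 4/5z)/(1 − 1/5z).

Boundary: |R(x)|=1, x<0.
x=-0.96: |R|=0.1946
R=−1: 1+4/5x = −1+1/5x ⇒ -3/5x=2 ⇒ x=2/(-3/5)=-3.3333
Confirm numerically:
  x=-3.284: |R|=0.98213 <1
  x=-2.506: |R|=0.66933 <1
  x=-1.824: |R|=0.33646 <1
  x=-1.792: |R|=0.31920 <1
  x=-3.846: |R|=1.17386 >1
  x=-3.845: |R|=1.17354 >1
  x=-3.715: |R|=1.13138 >1
So |R|<1 on (-3.3333, 0).

z* = -3.3333.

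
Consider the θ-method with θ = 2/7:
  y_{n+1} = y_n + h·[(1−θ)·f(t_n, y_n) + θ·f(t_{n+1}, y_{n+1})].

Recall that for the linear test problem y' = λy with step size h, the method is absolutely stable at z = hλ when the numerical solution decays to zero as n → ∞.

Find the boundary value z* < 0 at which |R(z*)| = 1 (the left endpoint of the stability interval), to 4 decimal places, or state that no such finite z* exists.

left endpoint -4.6667.

On y'=λy, z=hλ:
  y_{n+1} = y_n + z·[5/7·y_n + 2/7·y_{n+1}] ⇒ (1 − 2/7z)y_{n+1} = (1 + 5/7z)y_n
  Hence R(z) = (1 + 5/7z)/(1 − 2/7z).

Need |R(x)|<1, x<0.
x=-1.25: |R|=0.0789
R=−1: 1+5/7x = −1+2/7x ⇒ -3/7x=2 ⇒ x=2/(-3/7)=-4.6667
Confirm numerically:
  x=-3.823: |R|=0.82719 <1
  x=-2.845: |R|=0.56935 <1
  x=-2.817: |R|=0.56079 <1
  x=-2.639: |R|=0.50456 <1
  x=-5.183: |R|=1.08920 >1
  x=-4.925: |R|=1.04599 >1
  x=-4.862: |R|=1.03504 >1
Stable set (-4.6667, 0).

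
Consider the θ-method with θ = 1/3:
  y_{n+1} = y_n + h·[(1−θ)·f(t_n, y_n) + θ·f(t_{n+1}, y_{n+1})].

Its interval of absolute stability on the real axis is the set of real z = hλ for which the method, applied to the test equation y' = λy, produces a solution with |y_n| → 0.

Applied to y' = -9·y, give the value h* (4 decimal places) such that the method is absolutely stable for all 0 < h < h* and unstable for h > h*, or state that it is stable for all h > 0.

Set f=λy, z=hλ:
  y_{n+1} = y_n + z·[2/3·y_n + 1/3·y_{n+1}] ⇒ (1 − 1/3z)y_{n+1} = (1 + 2/3z)y_n
  so R(z) = (1 + 2/3z)/(1 − 1/3z).

Solve |R(x)|<1 on ℝ⁻.
x=-1.2: |R|=0.1429
R=−1: 1+2/3x = −1+1/3x ⇒ -1/3x=2 ⇒ x=2/(-1/3)=-6.0000
Confirm numerically:
  x=-5.583: |R|=0.95142 <1
  x=-5.056: |R|=0.88282 <1
  x=-3.674: |R|=0.65148 <1
  x=-2.929: |R|=0.48204 <1
  x=-6.254: |R|=1.02745 >1
  x=-6.146: |R|=1.01596 >1
Stable set (-6.0000, 0).

(-6.0000,0); λ=-9 ⇒ h* = (6)/9 = 0.6667.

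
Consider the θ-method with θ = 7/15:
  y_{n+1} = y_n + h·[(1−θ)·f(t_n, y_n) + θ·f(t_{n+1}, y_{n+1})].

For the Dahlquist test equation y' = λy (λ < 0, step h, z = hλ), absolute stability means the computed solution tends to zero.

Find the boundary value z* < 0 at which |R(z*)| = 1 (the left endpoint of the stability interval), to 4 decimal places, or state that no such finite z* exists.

z* = -30.0000.

Test eqn y'=λy, z=hλ:
  y_{n+1} = y_n + z·[8/15·y_n + 7/15·y_{n+1}] ⇒ (1 − 7/15z)y_{n+1} = (1 + 8/15z)y_n
  Hence R(z) = (1 + 8/15z)/(1 − 7/15z).

Find x<0 with |R(x)|<1.
x=-0.49: |R|=0.6012
R=−1: 1+8/15x = −1+7/15x ⇒ -1/15x=2 ⇒ x=2/(-1/15)=-30.0000
Confirm numerically:
  x=-29.476: |R|=0.99763 <1
  x=-26.095: |R|=0.98024 <1
  x=-14.630: |R|=0.86909 <1
  x=-30.294: |R|=1.00129 >1
  x=-30.190: |R|=1.00084 >1
  x=-30.037: |R|=1.00016 >1
So |R|<1 on (-30.0000, 0).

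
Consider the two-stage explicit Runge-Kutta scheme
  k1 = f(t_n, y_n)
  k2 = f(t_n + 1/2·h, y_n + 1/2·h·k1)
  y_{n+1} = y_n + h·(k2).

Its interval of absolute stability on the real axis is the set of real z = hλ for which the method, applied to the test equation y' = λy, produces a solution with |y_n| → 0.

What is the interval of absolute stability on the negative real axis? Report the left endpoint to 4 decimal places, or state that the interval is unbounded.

(-2.0000, 0).

On y'=λy, z=hλ:
  k1=λy_n ⇒ h·k1=z·y_n;  k2=λ(1+1/2z)y_n ⇒ h·k2=z(1+1/2z)y_n
  y_{n+1}/y_n = 1 + z(1+1/2z) = 1 + z + 1/2z²
  R(z) = 1 + z + 1/2z².

Solve |R(x)|<1 on ℝ⁻.
x=-1.37: |R|=0.5685
R=1: x+1/2x²=0 ⇒ x=−2=-2.0000; min R=1−1/(4·1/2)=0.5000>−1
Confirm numerically:
  x=-1.718: |R|=0.75776 <1
  x=-1.407: |R|=0.58282 <1
  x=-1.064: |R|=0.50205 <1
  x=-0.816: |R|=0.51693 <1
  x=-2.491: |R|=1.61154 >1
  x=-2.089: |R|=1.09296 >1
Stable set (-2.0000, 0).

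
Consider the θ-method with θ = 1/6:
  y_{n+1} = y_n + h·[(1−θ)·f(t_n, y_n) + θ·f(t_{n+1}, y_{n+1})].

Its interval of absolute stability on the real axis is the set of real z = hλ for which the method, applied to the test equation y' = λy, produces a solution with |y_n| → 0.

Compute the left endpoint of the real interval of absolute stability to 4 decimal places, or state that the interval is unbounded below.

z* = -3.0000.

On y'=λy, z=hλ:
  y_{n+1} = y_n + z·[5/6·y_n + 1/6·y_{n+1}] ⇒ (1 − 1/6z)y_{n+1} = (1 + 5/6z)y_n
  ⇒ R(z) = (1 + 5/6z)/(1 − 1/6z).

Find x<0 with |R(x)|<1.
x=-1.23: |R|=0.0207
R=−1: 1+5/6x = −1+1/6x ⇒ -2/3x=2 ⇒ x=2/(-2/3)=-3.0000
Confirm numerically:
  x=-2.949: |R|=0.97720 <1
  x=-2.746: |R|=0.88383 <1
  x=-2.682: |R|=0.85349 <1
  x=-1.429: |R|=0.15413 <1
  x=-3.162: |R|=1.07073 >1
  x=-3.153: |R|=1.06686 >1
  x=-3.022: |R|=1.00975 >1
So |R|<1 on (-3.0000, 0).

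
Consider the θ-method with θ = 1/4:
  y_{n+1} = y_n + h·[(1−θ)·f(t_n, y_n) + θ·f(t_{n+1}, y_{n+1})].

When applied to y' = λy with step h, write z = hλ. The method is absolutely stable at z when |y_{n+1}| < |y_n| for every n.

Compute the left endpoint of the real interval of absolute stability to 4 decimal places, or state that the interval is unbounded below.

left endpoint -4.0000.

With y'=λy (z=hλ):
  y_{n+1} = y_n + z·[3/4·y_n + 1/4·y_{n+1}] ⇒ (1 − 1/4z)y_{n+1} = (1 + 3/4z)y_n
  ⇒ R(z) = (1 + 3/4z)/(1 − 1/4z).

Boundary: |R(x)|=1, x<0.
x=-0.57: |R|=0.5011
R=−1: 1+3/4x = −1+1/4x ⇒ -1/2x=2 ⇒ x=2/(-1/2)=-4.0000
Confirm numerically:
  x=-3.099: |R|=0.74616 <1
  x=-2.760: |R|=0.63314 <1
  x=-1.848: |R|=0.26402 <1
  x=-4.134: |R|=1.03295 >1
  x=-4.056: |R|=1.01390 >1
So |R|<1 on (-4.0000, 0).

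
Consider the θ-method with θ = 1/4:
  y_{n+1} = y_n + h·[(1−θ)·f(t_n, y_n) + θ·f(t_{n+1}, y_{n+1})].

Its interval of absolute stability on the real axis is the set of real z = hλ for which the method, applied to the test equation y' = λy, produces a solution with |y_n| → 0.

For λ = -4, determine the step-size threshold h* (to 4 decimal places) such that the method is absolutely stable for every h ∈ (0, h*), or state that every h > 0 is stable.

(-4.0000,0); λ=-4 ⇒ h* = (4)/4 = 1.0000.

On y'=λy, z=hλ:
  y_{n+1} = y_n + z·[3/4·y_n + 1/4·y_{n+1}] ⇒ (1 − 1/4z)y_{n+1} = (1 + 3/4z)y_n
  so R(z) = (1 + 3/4z)/(1 − 1/4z).

Need |R(x)|<1, x<0.
x=-1.38: |R|=0.0260
R=−1: 1+3/4x = −1+1/4x ⇒ -1/2x=2 ⇒ x=2/(-1/2)=-4.0000
Confirm numerically:
  x=-2.937: |R|=0.69353 <1
  x=-2.231: |R|=0.43219 <1
  x=-2.069: |R|=0.36365 <1
  x=-4.521: |R|=1.12229 >1
  x=-4.434: |R|=1.10292 >1
  x=-4.375: |R|=1.08955 >1
Stable set (-4.0000, 0).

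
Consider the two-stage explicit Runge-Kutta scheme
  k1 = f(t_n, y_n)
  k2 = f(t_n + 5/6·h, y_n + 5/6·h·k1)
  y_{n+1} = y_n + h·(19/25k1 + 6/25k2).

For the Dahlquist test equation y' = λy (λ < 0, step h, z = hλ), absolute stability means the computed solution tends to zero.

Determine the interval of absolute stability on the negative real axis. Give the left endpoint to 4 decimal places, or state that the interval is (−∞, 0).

(-5.0000, 0).

On y'=λy, z=hλ:
  k1=λy_n ⇒ h·k1=z·y_n;  k2=λ(1+5/6z)y_n ⇒ h·k2=z(1+5/6z)y_n
  y_{n+1}/y_n = 1 + 19/25z + 6/25z(1+5/6z) = 1 + z + 1/5z²
  R(z) = 1 + z + 1/5z².

Find x<0 with |R(x)|<1.
x=-0.92: |R|=0.2493
R=1: x+1/5x²=0 ⇒ x=−5=-5.0000; min R=1−1/(4·1/5)=-0.2500>−1
Confirm numerically:
  x=-4.759: |R|=0.77062 <1
  x=-4.553: |R|=0.59296 <1
  x=-4.134: |R|=0.28399 <1
  x=-5.520: |R|=1.57408 >1
  x=-5.463: |R|=1.50587 >1
  x=-5.286: |R|=1.30236 >1
So |R|<1 on (-5.0000, 0).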